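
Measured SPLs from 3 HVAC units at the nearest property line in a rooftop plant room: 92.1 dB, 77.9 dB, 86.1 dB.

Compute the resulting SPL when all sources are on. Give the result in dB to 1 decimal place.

Converting to relative power and adding: 10^(92.1/10) + 10^(77.9/10) + 10^(86.1/10) = 2.091e+09.
Combined level = 10 log₁₀(2.091e+09) = 93.2 dB.

93.2 dB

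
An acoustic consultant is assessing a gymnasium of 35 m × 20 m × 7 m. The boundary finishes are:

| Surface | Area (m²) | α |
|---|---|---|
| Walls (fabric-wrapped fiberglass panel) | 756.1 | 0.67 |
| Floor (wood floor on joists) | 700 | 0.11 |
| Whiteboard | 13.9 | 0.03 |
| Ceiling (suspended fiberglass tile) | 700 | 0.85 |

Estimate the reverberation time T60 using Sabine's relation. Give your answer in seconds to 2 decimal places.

Total absorption A = 756.1×0.67 + 700×0.11 + 13.9×0.03 + 700×0.85
  = 506.587 + 77.000 + 0.417 + 595.000 = 1179.004 m² sabins.
Volume V = 35 × 20 × 7 = 4900 m³.
RT60 = 0.161 · V / A = 0.161 × 4900 / 1179.004 = 0.67 s.

0.67 s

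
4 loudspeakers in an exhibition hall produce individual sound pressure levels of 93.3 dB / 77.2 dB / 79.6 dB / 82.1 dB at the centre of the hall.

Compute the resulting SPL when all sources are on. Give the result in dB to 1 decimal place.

Converting to relative power and adding: 10^(93.3/10) + 10^(77.2/10) + 10^(79.6/10) + 10^(82.1/10) = 2.444e+09.
L_total = 10·log₁₀(2.444e+09) = 93.9 dB.

93.9 dB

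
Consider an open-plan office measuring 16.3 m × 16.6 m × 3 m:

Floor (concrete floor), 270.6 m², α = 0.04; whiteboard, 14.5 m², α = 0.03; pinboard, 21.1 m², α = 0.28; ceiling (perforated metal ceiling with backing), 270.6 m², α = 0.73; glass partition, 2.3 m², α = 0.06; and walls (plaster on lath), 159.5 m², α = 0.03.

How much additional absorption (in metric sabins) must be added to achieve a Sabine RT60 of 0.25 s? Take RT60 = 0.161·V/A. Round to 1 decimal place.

303.1 sabins

Summing Sᵢαᵢ: 10.824 + 0.435 + 5.908 + 197.538 + 0.138 + 4.785 → A₁ = 219.628 sabins.
Target A₂ = 0.161·811.74/0.25 = 522.761 sabins (V = 811.74 m³).
ΔA = A₂ − A₁ = 522.761 − 219.628 = 303.1 sabins.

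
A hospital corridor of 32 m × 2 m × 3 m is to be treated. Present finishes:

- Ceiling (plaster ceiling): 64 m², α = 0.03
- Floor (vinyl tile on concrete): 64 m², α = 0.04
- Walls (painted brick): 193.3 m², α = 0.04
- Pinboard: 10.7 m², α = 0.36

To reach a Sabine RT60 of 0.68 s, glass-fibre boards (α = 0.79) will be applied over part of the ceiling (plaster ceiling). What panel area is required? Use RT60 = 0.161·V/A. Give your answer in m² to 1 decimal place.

A₁ = Σ Sᵢαᵢ = 64×0.03 + 64×0.04 + 193.3×0.04 + 10.7×0.36 = 16.064 sabins.
Required A₂ = 0.161·192/0.68 = 45.459 sabins.
ΔA needed = 45.459 − 16.064 = 29.395 sabins.
Net gain per m²: Δα = 0.79 − 0.03 = 0.76.
Panel area = 29.395 / 0.76 = 38.7 m².

38.7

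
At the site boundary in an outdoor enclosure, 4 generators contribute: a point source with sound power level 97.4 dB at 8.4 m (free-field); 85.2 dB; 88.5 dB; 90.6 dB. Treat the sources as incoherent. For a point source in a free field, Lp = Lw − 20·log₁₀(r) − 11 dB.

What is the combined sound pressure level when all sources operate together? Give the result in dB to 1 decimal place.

93.4 dB

Source at 8.4 m: Lp = 97.4 − 20·log₁₀(8.4) − 11 = 67.9 dB.
Converting to relative power and adding: 10^(67.9/10) + 10^(85.2/10) + 10^(88.5/10) + 10^(90.6/10) = 2.193e+09.
Combined level = 10 log₁₀(2.193e+09) = 93.4 dB.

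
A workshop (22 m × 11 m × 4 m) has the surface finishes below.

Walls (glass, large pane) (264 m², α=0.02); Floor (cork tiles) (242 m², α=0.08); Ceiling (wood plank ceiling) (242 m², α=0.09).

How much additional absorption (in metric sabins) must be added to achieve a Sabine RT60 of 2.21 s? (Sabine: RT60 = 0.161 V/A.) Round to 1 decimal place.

Summing Sᵢαᵢ: 5.280 + 19.360 + 21.780 → A₁ = 46.420 sabins.
For T = 2.21 s, need A₂ = 0.161·V/T = 0.161·968/2.21 = 70.519 sabins.
Additional absorption ΔA = 70.519 − 46.420 = 24.1 sabins.

24.1 sabins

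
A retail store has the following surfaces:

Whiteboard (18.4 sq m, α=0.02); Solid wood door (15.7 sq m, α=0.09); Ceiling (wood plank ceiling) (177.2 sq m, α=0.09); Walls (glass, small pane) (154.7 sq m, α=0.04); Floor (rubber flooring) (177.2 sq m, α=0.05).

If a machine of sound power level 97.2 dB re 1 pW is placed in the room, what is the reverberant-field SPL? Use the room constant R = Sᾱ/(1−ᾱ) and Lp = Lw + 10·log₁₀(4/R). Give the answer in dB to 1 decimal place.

87.8 dB

A = 32.777 sabins; S = 543.2 sq m.
ᾱ = 32.777/543.2 = 0.0603; R = Sᾱ/(1−ᾱ) = 32.777/(1−0.0603) = 34.880 sq m.
Lp = 97.2 + 10·log₁₀(4/34.880) = 97.2 + (-9.41) = 87.8 dB.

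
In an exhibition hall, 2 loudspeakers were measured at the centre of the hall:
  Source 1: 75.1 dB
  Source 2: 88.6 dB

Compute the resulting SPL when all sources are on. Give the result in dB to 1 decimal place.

Converting to relative power and adding: 10^(75.1/10) + 10^(88.6/10) = 7.568e+08.
Combined level = 10 log₁₀(7.568e+08) = 88.8 dB.

88.8 dB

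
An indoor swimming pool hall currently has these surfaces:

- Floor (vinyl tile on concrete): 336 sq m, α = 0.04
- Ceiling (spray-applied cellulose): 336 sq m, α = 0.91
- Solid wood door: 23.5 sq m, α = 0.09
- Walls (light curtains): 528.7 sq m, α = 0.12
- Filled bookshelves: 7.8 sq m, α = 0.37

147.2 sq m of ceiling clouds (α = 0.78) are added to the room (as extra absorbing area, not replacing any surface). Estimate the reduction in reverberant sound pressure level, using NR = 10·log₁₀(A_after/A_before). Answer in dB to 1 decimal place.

Summing Sᵢαᵢ: 13.440 + 305.760 + 2.115 + 63.444 + 2.886 → A_before = 387.645 sabins.
Treatment contributes 147.2·0.78 = 114.816 sabins.
New total A_after = 502.461 sabins.
NR = 10·log₁₀(502.461/387.645) = 1.1 dB.

1.1 dB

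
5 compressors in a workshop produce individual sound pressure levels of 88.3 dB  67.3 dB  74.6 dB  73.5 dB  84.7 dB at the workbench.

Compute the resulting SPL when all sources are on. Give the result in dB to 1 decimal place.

Σ 10^(Lᵢ/10) = 1.028e+09.
Back to dB: 10·log₁₀ Σ = 90.1 dB.

90.1 dB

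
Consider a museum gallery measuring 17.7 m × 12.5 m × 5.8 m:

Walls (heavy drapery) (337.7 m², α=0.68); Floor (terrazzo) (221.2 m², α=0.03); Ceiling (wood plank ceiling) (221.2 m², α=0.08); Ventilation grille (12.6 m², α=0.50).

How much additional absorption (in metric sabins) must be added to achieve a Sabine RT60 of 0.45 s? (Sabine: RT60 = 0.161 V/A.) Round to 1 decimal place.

198.9 sabins

Summing Sᵢαᵢ: 229.636 + 6.636 + 17.696 + 6.300 → A₁ = 260.268 sabins.
For T = 0.45 s, need A₂ = 0.161·V/T = 0.161·1283.25/0.45 = 459.118 sabins.
Shortfall: 459.118 − 260.268 = 198.9 sabins.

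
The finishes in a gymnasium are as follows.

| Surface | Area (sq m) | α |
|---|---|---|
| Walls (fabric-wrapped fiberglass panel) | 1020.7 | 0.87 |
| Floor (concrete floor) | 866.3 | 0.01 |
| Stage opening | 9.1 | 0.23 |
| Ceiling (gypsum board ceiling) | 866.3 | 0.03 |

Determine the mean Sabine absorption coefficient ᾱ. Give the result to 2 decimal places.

0.33

Total surface area S = 2762.4 sq m.
Weighted sum Σ Sα = 924.754.
ᾱ = A/S = 0.33.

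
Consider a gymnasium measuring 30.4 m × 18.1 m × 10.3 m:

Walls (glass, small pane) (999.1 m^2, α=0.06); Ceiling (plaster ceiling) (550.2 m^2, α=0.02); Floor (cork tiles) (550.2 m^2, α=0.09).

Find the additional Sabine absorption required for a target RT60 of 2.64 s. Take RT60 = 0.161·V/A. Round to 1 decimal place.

A₁ = Σ Sᵢαᵢ = 999.1×0.06 + 550.2×0.02 + 550.2×0.09 = 120.468 sabins.
For T = 2.64 s, need A₂ = 0.161·V/T = 0.161·5667.472/2.64 = 345.630 sabins.
ΔA = A₂ − A₁ = 345.630 − 120.468 = 225.2 sabins.

225.2 sabins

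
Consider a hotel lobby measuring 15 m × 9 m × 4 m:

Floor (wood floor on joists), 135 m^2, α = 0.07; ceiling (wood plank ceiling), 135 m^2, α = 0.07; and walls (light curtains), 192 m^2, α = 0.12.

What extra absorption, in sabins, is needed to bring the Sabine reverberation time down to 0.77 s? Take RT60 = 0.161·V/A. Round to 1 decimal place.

A₁ = Σ Sᵢαᵢ = 135·0.07 + 135·0.07 + 192·0.12 = 41.940 sabins.
V = 540 m³. Required absorption A₂ = 0.161 × 540 / 0.77 = 112.909 sabins.
Additional absorption ΔA = 112.909 − 41.940 = 71.0 sabins.

71.0 sabins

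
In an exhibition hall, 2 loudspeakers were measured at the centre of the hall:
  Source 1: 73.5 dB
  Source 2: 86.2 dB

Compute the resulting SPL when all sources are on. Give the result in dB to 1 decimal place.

86.4 dB

Converting to relative power and adding: 10^(73.5/10) + 10^(86.2/10) = 4.393e+08.
Back to dB: 10·log₁₀ Σ = 86.4 dB.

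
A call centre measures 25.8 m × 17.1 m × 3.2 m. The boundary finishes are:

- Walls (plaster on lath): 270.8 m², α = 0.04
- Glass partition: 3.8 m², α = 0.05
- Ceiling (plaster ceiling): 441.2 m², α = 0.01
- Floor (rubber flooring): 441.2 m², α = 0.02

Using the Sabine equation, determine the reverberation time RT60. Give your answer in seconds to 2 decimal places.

9.37 sec

Summing Sᵢαᵢ: 10.832 + 0.190 + 4.412 + 8.824 → A = 24.258 sabins.
Room volume: 1411.776 m³.
Sabine: RT60 = 0.161 × 1411.776 / 24.258 = 9.37 s.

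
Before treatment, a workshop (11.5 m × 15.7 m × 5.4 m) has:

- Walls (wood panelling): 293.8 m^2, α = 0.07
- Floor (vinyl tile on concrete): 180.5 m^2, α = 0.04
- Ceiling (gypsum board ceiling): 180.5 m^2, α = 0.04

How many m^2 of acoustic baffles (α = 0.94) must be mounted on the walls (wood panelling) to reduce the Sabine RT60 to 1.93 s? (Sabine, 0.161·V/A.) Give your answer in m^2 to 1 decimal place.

Equivalent absorption area: A₁ = 293.8·0.07 + 180.5·0.04 + 180.5·0.04 = 35.006 m^2.
Required A₂ = 0.161·974.97/1.93 = 81.332 sabins.
Absorption to add: 81.332 − 35.006 = 46.326 sabins.
Net gain per m^2: Δα = 0.94 − 0.07 = 0.87.
Panel area = 46.326 / 0.87 = 53.2 m^2.

53.2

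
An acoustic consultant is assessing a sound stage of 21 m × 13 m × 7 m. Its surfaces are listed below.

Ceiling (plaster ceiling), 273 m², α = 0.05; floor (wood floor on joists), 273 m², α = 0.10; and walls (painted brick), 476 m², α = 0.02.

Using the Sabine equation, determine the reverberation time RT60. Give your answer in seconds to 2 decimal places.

Equivalent absorption area: A = 273×0.05 + 273×0.10 + 476×0.02 = 50.470 m².
Volume V = 21 × 13 × 7 = 1911 m³.
T = 0.161 V/A = 0.161·1911/50.470 = 6.10 s.

6.10 s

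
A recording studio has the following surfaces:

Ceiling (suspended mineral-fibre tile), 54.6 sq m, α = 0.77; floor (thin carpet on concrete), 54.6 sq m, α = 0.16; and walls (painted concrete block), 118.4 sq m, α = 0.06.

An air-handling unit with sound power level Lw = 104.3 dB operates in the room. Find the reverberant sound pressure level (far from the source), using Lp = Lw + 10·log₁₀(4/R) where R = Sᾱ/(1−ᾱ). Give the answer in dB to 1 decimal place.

91.4 dB

A = 57.882 sabins; S = 227.6 sq m.
ᾱ = 57.882/227.6 = 0.2543; R = Sᾱ/(1−ᾱ) = 57.882/(1−0.2543) = 77.621 sq m.
Lp = 104.3 + 10·log₁₀(4/77.621) = 104.3 + (-12.88) = 91.4 dB.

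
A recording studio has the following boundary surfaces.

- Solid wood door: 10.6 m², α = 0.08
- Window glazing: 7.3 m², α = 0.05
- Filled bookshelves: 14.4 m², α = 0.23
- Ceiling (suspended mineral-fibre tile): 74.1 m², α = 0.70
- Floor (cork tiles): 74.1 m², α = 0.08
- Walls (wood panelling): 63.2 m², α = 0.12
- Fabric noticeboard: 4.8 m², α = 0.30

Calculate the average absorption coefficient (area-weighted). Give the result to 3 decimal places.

0.287

Total surface area S = 248.5 m².
Weighted sum Σ Sα = 71.347.
ᾱ = A/S = 0.287.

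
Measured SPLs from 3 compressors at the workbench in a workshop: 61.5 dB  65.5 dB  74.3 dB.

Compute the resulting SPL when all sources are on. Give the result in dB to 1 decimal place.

75.0 dB

Converting to relative power and adding: 10^(61.5/10) + 10^(65.5/10) + 10^(74.3/10) = 3.188e+07.
Combined level = 10 log₁₀(3.188e+07) = 75.0 dB.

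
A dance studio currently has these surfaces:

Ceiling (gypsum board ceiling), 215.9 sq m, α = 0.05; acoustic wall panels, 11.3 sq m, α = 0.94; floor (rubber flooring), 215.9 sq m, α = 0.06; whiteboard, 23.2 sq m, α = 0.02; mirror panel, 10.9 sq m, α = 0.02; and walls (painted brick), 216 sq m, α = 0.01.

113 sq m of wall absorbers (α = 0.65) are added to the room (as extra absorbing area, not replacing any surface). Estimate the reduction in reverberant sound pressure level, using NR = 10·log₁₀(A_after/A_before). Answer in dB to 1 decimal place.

Summing Sᵢαᵢ: 10.795 + 10.622 + 12.954 + 0.464 + 0.218 + 2.160 → A_before = 37.213 sabins.
Treatment contributes 113·0.65 = 73.450 sabins.
A_after = 37.213 + 73.450 = 110.663 sabins.
NR = 10·log₁₀(110.663/37.213) = 4.7 dB.

4.7 dB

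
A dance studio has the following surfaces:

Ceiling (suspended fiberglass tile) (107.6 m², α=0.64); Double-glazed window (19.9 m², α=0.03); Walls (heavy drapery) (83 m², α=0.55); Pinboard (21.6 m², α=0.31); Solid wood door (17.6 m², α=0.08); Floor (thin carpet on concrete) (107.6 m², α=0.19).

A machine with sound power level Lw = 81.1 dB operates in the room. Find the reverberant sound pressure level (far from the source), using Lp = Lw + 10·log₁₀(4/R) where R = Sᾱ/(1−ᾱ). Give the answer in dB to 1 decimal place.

Σ(Sᵢαᵢ) = 107.6×0.64 + 19.9×0.03 + 83×0.55 + 21.6×0.31 + 17.6×0.08 + 107.6×0.19 = 143.659; total area S = 357.3 m².
ᾱ = 143.659/357.3 = 0.4021; R = Sᾱ/(1−ᾱ) = 143.659/(1−0.4021) = 240.273 m².
Lp = Lw + 10 log₁₀(4/R) = 81.1 -17.79 = 63.3 dB.

63.3 dB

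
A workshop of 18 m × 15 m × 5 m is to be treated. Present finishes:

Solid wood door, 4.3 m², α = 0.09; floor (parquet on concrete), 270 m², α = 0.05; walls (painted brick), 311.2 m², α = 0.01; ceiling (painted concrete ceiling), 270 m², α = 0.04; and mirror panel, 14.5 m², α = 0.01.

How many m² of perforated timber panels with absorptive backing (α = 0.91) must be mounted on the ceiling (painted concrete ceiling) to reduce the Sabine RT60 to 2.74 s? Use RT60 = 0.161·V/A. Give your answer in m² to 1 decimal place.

59.1

A₁ = Σ Sᵢαᵢ = 4.3*0.09 + 270*0.05 + 311.2*0.01 + 270*0.04 + 14.5*0.01 = 27.944 sabins.
V = 1350 m³. Target absorption A₂ = 0.161 × 1350 / 2.74 = 79.325 sabins.
ΔA needed = 79.325 − 27.944 = 51.381 sabins.
Net gain per m²: Δα = 0.91 − 0.04 = 0.87.
Panel area = 51.381 / 0.87 = 59.1 m².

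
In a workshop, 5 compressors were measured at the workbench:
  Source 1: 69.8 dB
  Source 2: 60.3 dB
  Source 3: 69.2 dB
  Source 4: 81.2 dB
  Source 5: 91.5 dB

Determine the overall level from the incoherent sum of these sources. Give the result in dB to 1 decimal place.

91.9 dB

Σ 10^(Lᵢ/10) = 1.563e+09.
Back to dB: 10·log₁₀ Σ = 91.9 dB.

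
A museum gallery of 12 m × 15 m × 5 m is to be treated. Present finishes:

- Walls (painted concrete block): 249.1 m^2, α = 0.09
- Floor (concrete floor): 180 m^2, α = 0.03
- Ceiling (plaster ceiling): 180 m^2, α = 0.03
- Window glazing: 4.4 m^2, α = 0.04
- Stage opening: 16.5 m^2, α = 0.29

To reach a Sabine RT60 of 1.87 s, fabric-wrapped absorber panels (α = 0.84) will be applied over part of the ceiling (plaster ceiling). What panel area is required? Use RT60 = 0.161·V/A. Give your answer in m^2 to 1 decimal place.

A₁ = Σ Sᵢαᵢ = 249.1×0.09 + 180×0.03 + 180×0.03 + 4.4×0.04 + 16.5×0.29 = 38.180 sabins.
V = 900 m³. Target absorption A₂ = 0.161 × 900 / 1.87 = 77.487 sabins.
ΔA needed = 77.487 − 38.180 = 39.307 sabins.
Net gain per m^2: Δα = 0.84 − 0.03 = 0.81.
Area = ΔA/Δα = 39.307/0.81 = 48.5 m^2.

48.5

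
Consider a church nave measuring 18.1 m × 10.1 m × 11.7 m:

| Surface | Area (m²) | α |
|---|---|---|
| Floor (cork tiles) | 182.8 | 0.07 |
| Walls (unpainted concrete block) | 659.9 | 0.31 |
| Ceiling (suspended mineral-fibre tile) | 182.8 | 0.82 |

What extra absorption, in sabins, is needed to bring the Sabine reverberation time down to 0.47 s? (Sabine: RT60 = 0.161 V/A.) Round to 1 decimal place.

Equivalent absorption area: A₁ = 182.8×0.07 + 659.9×0.31 + 182.8×0.82 = 367.261 m².
V = 2138.877 m³. Required absorption A₂ = 0.161 × 2138.877 / 0.47 = 732.679 sabins.
Shortfall: 732.679 − 367.261 = 365.4 sabins.

365.4 sabins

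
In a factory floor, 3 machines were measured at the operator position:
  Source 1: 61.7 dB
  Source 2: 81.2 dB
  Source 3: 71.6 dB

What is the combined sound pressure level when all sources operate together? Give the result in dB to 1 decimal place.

81.7 dB

Converting to relative power and adding: 10^(61.7/10) + 10^(81.2/10) + 10^(71.6/10) = 1.478e+08.
Combined level = 10 log₁₀(1.478e+08) = 81.7 dB.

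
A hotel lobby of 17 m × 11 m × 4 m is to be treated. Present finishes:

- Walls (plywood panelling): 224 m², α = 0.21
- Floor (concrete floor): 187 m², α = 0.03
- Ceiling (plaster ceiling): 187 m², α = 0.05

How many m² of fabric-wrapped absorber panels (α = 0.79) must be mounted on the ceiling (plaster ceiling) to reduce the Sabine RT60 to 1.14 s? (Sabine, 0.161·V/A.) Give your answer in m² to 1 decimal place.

Equivalent absorption area: A₁ = 224*0.21 + 187*0.03 + 187*0.05 = 62.000 m².
Required A₂ = 0.161·748/1.14 = 105.639 sabins.
Absorption to add: 105.639 − 62.000 = 43.639 sabins.
Each m² of panel replacing the ceiling (plaster ceiling) adds (0.79 − 0.05) = 0.74 sabins.
Panel area = 43.639 / 0.74 = 59.0 m².

59.0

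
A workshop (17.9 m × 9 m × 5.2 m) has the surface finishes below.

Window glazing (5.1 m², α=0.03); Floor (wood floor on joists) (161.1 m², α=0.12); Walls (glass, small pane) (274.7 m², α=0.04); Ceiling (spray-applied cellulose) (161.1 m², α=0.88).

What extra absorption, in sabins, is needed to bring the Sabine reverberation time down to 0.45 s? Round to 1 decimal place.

127.5 sabins

Equivalent absorption area: A₁ = 5.1·0.03 + 161.1·0.12 + 274.7·0.04 + 161.1·0.88 = 172.241 m².
Target A₂ = 0.161·837.72/0.45 = 299.718 sabins (V = 837.72 m³).
Shortfall: 299.718 − 172.241 = 127.5 sabins.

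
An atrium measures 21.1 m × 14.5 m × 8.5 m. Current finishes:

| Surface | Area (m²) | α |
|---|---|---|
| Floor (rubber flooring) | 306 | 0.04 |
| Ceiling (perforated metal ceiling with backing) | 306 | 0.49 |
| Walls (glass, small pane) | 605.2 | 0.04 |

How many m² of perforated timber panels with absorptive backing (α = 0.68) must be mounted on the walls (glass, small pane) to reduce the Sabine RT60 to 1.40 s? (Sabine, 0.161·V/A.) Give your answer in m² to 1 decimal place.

176.1

Total absorption A₁ = 306·0.04 + 306·0.49 + 605.2·0.04
  = 12.240 + 149.940 + 24.208 = 186.388 m² sabins.
Required A₂ = 0.161·2600.575/1.40 = 299.066 sabins.
Absorption to add: 299.066 − 186.388 = 112.678 sabins.
Net gain per m²: Δα = 0.68 − 0.04 = 0.64.
Panel area = 112.678 / 0.64 = 176.1 m².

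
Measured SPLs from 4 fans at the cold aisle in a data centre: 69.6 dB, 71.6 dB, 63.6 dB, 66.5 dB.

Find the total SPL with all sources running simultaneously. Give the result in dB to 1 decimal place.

74.8 dB

Σ 10^(Lᵢ/10) = 3.033e+07.
Back to dB: 10·log₁₀ Σ = 74.8 dB.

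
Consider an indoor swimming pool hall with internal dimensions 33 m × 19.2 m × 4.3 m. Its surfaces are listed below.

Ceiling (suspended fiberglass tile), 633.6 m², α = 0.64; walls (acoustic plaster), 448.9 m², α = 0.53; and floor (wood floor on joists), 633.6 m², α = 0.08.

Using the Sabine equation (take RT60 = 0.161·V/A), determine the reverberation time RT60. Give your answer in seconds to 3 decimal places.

0.632 seconds

Total absorption A = 633.6×0.64 + 448.9×0.53 + 633.6×0.08
  = 405.504 + 237.917 + 50.688 = 694.109 m² sabins.
V = 33·19.2·4.3 = 2724.48 m³.
Sabine: RT60 = 0.161 × 2724.48 / 694.109 = 0.632 s.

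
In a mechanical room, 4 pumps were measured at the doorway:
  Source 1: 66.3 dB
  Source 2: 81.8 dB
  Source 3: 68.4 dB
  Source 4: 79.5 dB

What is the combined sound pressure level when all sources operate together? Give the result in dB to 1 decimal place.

84.0 dB

Σ 10^(Lᵢ/10) = 2.517e+08.
Combined level = 10 log₁₀(2.517e+08) = 84.0 dB.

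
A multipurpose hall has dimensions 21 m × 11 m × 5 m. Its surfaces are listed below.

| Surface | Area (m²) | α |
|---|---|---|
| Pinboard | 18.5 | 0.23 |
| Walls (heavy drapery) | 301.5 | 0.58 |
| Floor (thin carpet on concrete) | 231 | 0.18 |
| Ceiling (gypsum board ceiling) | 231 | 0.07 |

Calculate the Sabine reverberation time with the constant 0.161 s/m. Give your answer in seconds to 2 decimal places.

A = Σ Sᵢαᵢ = 18.5·0.23 + 301.5·0.58 + 231·0.18 + 231·0.07 = 236.875 sabins.
Room volume: 1155 m³.
Sabine: RT60 = 0.161 × 1155 / 236.875 = 0.79 s.

0.79 s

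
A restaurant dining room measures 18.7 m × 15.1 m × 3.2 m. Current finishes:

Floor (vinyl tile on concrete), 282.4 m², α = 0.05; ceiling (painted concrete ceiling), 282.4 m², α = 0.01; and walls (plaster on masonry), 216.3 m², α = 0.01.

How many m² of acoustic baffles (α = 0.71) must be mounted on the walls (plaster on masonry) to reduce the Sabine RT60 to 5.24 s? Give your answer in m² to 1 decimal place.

12.4

A₁ = Σ Sᵢαᵢ = 282.4×0.05 + 282.4×0.01 + 216.3×0.01 = 19.107 sabins.
V = 903.584 m³. Target absorption A₂ = 0.161 × 903.584 / 5.24 = 27.763 sabins.
ΔA needed = 27.763 − 19.107 = 8.656 sabins.
Each m² of panel replacing the walls (plaster on masonry) adds (0.71 − 0.01) = 0.70 sabins.
Panel area = 8.656 / 0.70 = 12.4 m².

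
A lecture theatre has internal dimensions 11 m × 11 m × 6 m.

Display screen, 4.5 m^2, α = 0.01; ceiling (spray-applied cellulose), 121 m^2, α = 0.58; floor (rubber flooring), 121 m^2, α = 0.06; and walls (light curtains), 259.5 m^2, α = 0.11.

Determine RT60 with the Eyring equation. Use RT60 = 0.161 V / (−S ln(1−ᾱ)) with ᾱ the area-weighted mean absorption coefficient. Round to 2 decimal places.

0.98 sec

Total surface area S = 4.5 + 121 + 121 + 259.5 = 506.0 m^2.
Σ(Sᵢαᵢ) = 4.5·0.01 + 121·0.58 + 121·0.06 + 259.5·0.11 = 106.030.
Mean coefficient ᾱ = A/S = 0.2095.
−S·ln(1−ᾱ) = −506.0 × ln(1 − 0.2095) = 118.955.
V = 11 × 11 × 6 = 726 m³.
T = 0.161·V/[−S·ln(1−ᾱ)] = 0.161·726/118.955 = 0.98 s.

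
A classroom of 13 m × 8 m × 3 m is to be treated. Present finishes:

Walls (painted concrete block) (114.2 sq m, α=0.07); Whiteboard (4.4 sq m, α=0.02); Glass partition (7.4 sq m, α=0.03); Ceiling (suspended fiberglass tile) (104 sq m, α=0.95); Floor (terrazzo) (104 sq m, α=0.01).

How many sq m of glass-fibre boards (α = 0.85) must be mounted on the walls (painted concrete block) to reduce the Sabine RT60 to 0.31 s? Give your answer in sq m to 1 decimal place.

A₁ = Σ Sᵢαᵢ = 114.2*0.07 + 4.4*0.02 + 7.4*0.03 + 104*0.95 + 104*0.01 = 108.144 sabins.
V = 312 m³. Target absorption A₂ = 0.161 × 312 / 0.31 = 162.039 sabins.
ΔA needed = 162.039 − 108.144 = 53.895 sabins.
Each sq m of panel replacing the walls (painted concrete block) adds (0.85 − 0.07) = 0.78 sabins.
Panel area = 53.895 / 0.78 = 69.1 sq m.

69.1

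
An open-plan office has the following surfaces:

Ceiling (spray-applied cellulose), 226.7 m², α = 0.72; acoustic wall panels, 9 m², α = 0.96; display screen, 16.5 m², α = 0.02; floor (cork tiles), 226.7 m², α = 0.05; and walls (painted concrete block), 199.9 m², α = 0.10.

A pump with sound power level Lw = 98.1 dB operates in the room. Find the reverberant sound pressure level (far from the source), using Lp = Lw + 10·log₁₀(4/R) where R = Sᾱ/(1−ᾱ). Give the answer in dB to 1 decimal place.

Σ(Sᵢαᵢ) = 226.7·0.72 + 9·0.96 + 16.5·0.02 + 226.7·0.05 + 199.9·0.10 = 203.519; total area S = 678.8 m².
ᾱ = 203.519/678.8 = 0.2998; R = Sᾱ/(1−ᾱ) = 203.519/(1−0.2998) = 290.658 m².
Lp = Lw + 10 log₁₀(4/R) = 98.1 -18.61 = 79.5 dB.

79.5 dB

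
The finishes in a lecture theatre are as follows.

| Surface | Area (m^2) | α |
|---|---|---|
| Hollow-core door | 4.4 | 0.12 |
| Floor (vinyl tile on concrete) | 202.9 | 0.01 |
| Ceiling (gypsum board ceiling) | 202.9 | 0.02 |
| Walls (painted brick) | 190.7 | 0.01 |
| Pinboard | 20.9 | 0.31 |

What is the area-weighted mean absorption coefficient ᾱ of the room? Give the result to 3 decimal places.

S = Σ Sᵢ = 4.4 + 202.9 + 202.9 + 190.7 + 20.9 = 621.8 m^2.
A = 4.4×0.12 + 202.9×0.01 + 202.9×0.02 + 190.7×0.01 + 20.9×0.31 = 15.001 sabins.
ᾱ = 15.001 / 621.8 = 0.024.

0.024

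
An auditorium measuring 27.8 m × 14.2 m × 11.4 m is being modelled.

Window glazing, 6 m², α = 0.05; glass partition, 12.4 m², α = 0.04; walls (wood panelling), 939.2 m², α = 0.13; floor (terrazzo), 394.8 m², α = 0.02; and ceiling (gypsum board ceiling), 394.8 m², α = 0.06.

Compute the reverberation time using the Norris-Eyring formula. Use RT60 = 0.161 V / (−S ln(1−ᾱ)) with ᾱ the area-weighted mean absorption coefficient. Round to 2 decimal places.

Total surface area S = 6 + 12.4 + 939.2 + 394.8 + 394.8 = 1747.2 m².
Σ(Sᵢαᵢ) = 6·0.05 + 12.4·0.04 + 939.2·0.13 + 394.8·0.02 + 394.8·0.06 = 154.476.
Mean coefficient ᾱ = A/S = 0.0884.
Eyring denominator: −S ln(1−ᾱ) = 161.710.
V = 27.8 × 14.2 × 11.4 = 4500.264 m³.
RT60 = 0.161 × 4500.264 / 161.710 = 4.48 s.

4.48 s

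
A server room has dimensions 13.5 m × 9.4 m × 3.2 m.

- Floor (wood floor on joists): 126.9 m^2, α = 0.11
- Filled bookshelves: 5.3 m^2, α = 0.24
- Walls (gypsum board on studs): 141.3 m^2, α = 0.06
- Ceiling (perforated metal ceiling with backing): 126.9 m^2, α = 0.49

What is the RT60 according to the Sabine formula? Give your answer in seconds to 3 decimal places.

0.761 s

A = Σ Sᵢαᵢ = 126.9*0.11 + 5.3*0.24 + 141.3*0.06 + 126.9*0.49 = 85.890 sabins.
V = 13.5·9.4·3.2 = 406.08 m³.
T = 0.161 V/A = 0.161·406.08/85.890 = 0.761 s.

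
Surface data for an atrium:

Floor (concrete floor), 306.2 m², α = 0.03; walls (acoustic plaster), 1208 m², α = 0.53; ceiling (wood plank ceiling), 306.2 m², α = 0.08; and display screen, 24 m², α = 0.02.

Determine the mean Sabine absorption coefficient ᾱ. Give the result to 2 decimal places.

0.37

Total surface area S = 1844.4 m².
A = 306.2·0.03 + 1208·0.53 + 306.2·0.08 + 24·0.02 = 674.402 sabins.
ᾱ = A/S = 0.37.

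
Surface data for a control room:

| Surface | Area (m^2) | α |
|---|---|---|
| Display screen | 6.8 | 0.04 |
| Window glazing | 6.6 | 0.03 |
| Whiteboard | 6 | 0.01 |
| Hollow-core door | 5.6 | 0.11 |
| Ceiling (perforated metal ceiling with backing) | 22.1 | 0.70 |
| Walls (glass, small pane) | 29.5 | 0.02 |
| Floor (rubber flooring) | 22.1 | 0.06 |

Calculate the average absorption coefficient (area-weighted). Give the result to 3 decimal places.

S = Σ Sᵢ = 6.8 + 6.6 + 6 + 5.6 + 22.1 + 29.5 + 22.1 = 98.7 m^2.
A = 6.8×0.04 + 6.6×0.03 + 6×0.01 + 5.6×0.11 + 22.1×0.70 + 29.5×0.02 + 22.1×0.06 = 18.532 sabins.
ᾱ = 18.532 / 98.7 = 0.188.

0.188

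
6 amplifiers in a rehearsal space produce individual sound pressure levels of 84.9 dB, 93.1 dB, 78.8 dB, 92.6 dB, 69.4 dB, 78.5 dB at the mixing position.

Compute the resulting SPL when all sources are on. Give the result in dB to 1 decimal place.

Sum in the linear (power) domain: Σ 10^(Lᵢ/10) = 10^(84.9/10) + 10^(93.1/10) + 10^(78.8/10) + 10^(92.6/10) + 10^(69.4/10) + 10^(78.5/10) = 4.326e+09.
L_total = 10·log₁₀(4.326e+09) = 96.4 dB.

96.4 dB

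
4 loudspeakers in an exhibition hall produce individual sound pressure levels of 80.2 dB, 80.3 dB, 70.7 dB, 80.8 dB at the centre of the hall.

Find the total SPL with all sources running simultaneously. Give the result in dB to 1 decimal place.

Σ 10^(Lᵢ/10) = 3.438e+08.
Combined level = 10 log₁₀(3.438e+08) = 85.4 dB.

85.4 dB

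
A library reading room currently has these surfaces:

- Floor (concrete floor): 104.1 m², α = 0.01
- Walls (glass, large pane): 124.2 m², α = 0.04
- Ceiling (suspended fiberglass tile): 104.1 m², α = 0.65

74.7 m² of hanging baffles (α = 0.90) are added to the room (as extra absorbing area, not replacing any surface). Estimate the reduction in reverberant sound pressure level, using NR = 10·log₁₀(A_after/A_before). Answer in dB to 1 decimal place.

2.8 dB

Equivalent absorption area: A_before = 104.1·0.01 + 124.2·0.04 + 104.1·0.65 = 73.674 m².
Treatment contributes 74.7·0.90 = 67.230 sabins.
New total A_after = 140.904 sabins.
Reduction = 10 log₁₀(A_after/A_before) = 10 log₁₀(1.9125) = 2.8 dB.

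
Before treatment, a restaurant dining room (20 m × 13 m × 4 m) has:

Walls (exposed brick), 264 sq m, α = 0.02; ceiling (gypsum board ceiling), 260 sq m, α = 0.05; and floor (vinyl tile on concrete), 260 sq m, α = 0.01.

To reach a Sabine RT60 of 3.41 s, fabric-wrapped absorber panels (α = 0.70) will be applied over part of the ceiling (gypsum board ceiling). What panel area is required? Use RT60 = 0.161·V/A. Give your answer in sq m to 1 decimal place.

Summing Sᵢαᵢ: 5.280 + 13.000 + 2.600 → A₁ = 20.880 sabins.
Required A₂ = 0.161·1040/3.41 = 49.103 sabins.
Absorption to add: 49.103 − 20.880 = 28.223 sabins.
Each sq m of panel replacing the ceiling (gypsum board ceiling) adds (0.70 − 0.05) = 0.65 sabins.
Area = ΔA/Δα = 28.223/0.65 = 43.4 sq m.

43.4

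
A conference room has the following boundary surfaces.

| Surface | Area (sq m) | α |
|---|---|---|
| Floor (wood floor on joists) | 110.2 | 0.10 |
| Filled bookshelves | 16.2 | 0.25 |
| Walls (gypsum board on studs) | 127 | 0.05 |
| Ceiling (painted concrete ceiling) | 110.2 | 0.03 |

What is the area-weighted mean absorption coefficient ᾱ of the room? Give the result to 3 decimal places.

0.068

Total surface area S = 363.6 sq m.
Weighted sum Σ Sα = 24.726.
ᾱ = A/S = 0.068.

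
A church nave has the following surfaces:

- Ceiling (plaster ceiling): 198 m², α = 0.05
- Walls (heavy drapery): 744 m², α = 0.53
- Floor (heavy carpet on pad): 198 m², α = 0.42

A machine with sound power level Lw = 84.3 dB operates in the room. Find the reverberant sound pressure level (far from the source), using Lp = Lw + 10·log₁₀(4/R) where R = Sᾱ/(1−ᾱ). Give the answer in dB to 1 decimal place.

A = 487.380 sabins; S = 1140.0 m².
ᾱ = 487.380/1140.0 = 0.4275; R = Sᾱ/(1−ᾱ) = 487.380/(1−0.4275) = 851.319 m².
Lp = Lw + 10 log₁₀(4/R) = 84.3 -23.28 = 61.0 dB.

61.0 dB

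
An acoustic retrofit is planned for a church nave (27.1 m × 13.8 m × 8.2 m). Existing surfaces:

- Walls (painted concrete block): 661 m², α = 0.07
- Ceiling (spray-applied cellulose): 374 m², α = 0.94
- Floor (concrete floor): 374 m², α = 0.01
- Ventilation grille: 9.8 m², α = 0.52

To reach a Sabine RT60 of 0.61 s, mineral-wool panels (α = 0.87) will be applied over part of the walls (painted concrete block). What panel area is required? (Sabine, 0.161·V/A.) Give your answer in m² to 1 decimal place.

Summing Sᵢαᵢ: 46.270 + 351.560 + 3.740 + 5.096 → A₁ = 406.666 sabins.
Required A₂ = 0.161·3066.636/0.61 = 809.391 sabins.
Absorption to add: 809.391 − 406.666 = 402.725 sabins.
Net gain per m²: Δα = 0.87 − 0.07 = 0.80.
Area = ΔA/Δα = 402.725/0.80 = 503.4 m².

503.4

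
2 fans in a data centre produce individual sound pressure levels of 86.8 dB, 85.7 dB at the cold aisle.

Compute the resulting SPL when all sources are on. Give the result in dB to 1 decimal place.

Σ 10^(Lᵢ/10) = 8.502e+08.
Back to dB: 10·log₁₀ Σ = 89.3 dB.

89.3 dB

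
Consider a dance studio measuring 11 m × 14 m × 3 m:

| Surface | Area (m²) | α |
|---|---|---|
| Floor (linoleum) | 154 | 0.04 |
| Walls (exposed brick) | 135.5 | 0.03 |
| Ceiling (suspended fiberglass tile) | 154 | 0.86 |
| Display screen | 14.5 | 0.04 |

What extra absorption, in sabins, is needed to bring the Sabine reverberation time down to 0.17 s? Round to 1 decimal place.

Equivalent absorption area: A₁ = 154·0.04 + 135.5·0.03 + 154·0.86 + 14.5·0.04 = 143.245 m².
V = 462 m³. Required absorption A₂ = 0.161 × 462 / 0.17 = 437.541 sabins.
Shortfall: 437.541 − 143.245 = 294.3 sabins.

294.3 sabins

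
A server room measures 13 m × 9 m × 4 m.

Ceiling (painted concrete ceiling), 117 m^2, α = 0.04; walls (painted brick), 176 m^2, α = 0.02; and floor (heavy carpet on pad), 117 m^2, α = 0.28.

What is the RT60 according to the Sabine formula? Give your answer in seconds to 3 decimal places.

Equivalent absorption area: A = 117*0.04 + 176*0.02 + 117*0.28 = 40.960 m^2.
V = 13·9·4 = 468 m³.
RT60 = 0.161 · V / A = 0.161 × 468 / 40.960 = 1.840 s.

1.840 sec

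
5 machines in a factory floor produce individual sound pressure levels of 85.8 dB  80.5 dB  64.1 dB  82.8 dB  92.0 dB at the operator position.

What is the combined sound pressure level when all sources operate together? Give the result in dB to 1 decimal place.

Σ 10^(Lᵢ/10) = 2.27e+09.
Back to dB: 10·log₁₀ Σ = 93.6 dB.

93.6 dB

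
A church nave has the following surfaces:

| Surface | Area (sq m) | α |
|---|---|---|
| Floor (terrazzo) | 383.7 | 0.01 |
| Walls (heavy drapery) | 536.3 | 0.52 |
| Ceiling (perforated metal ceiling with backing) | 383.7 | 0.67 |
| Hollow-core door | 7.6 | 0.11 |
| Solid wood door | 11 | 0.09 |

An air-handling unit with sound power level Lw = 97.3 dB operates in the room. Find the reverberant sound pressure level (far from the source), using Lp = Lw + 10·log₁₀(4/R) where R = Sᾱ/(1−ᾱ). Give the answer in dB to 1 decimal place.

A = 541.618 sabins; S = 1322.3 sq m.
ᾱ = 0.4096, so room constant R = A/(1−ᾱ) = 917.375 sq m.
Lp = Lw + 10 log₁₀(4/R) = 97.3 -23.60 = 73.7 dB.

73.7 dB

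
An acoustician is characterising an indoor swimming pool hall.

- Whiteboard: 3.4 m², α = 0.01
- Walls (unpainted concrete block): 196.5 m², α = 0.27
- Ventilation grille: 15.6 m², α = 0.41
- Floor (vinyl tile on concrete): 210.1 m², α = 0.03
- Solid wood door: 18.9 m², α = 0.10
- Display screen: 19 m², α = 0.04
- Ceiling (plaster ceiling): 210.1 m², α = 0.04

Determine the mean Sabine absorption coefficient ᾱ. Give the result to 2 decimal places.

S = Σ Sᵢ = 3.4 + 196.5 + 15.6 + 210.1 + 18.9 + 19 + 210.1 = 673.6 m².
A = 3.4*0.01 + 196.5*0.27 + 15.6*0.41 + 210.1*0.03 + 18.9*0.10 + 19*0.04 + 210.1*0.04 = 76.842 sabins.
ᾱ = A/S = 0.11.

0.11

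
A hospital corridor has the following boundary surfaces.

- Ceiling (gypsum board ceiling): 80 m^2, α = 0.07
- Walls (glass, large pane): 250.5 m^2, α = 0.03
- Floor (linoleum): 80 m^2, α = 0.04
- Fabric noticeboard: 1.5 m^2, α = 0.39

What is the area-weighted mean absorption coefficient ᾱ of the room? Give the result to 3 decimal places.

S = Σ Sᵢ = 80 + 250.5 + 80 + 1.5 = 412.0 m^2.
Σ(Sᵢαᵢ) = 80×0.07 + 250.5×0.03 + 80×0.04 + 1.5×0.39 = 16.900.
ᾱ = 16.900 / 412.0 = 0.041.

0.041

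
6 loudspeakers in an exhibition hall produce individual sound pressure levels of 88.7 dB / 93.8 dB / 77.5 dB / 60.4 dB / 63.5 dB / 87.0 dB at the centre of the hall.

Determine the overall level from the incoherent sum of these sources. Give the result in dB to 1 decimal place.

95.7 dB

Σ 10^(Lᵢ/10) = 3.701e+09.
Combined level = 10 log₁₀(3.701e+09) = 95.7 dB.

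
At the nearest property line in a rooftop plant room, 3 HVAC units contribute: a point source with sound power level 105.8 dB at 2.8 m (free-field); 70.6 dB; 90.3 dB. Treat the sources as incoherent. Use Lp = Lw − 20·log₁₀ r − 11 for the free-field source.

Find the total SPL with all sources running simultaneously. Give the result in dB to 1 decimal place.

Source at 2.8 m: Lp = 105.8 − 20·log₁₀(2.8) − 11 = 85.9 dB.
Converting to relative power and adding: 10^(85.9/10) + 10^(70.6/10) + 10^(90.3/10) = 1.472e+09.
Combined level = 10 log₁₀(1.472e+09) = 91.7 dB.

91.7 dB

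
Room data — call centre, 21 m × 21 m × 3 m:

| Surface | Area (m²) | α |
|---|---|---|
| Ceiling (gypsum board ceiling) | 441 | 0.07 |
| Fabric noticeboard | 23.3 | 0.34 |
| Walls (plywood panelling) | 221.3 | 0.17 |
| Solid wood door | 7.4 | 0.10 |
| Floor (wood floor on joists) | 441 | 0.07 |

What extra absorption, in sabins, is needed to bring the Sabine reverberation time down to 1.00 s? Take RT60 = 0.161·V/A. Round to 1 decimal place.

Summing Sᵢαᵢ: 30.870 + 7.922 + 37.621 + 0.740 + 30.870 → A₁ = 108.023 sabins.
For T = 1.00 s, need A₂ = 0.161·V/T = 0.161·1323/1.00 = 213.003 sabins.
ΔA = A₂ − A₁ = 213.003 − 108.023 = 105.0 sabins.

105.0 sabins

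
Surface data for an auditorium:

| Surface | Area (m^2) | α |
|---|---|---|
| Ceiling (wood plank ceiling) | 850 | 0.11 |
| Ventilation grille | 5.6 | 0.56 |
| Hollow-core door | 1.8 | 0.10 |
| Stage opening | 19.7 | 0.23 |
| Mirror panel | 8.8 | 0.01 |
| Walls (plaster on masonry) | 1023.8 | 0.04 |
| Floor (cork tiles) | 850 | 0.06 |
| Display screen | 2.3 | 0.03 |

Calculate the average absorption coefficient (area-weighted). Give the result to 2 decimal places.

S = Σ Sᵢ = 850 + 5.6 + 1.8 + 19.7 + 8.8 + 1023.8 + 850 + 2.3 = 2762.0 m^2.
Weighted sum Σ Sα = 193.456.
ᾱ = A/S = 0.07.

0.07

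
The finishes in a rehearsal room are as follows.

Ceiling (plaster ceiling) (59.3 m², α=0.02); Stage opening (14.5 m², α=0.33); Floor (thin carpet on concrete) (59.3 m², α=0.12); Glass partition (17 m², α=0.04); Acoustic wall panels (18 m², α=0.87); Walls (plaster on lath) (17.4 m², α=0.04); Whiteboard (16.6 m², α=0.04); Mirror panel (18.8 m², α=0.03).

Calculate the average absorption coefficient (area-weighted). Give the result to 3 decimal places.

0.142

Total surface area S = 220.9 m².
A = 59.3*0.02 + 14.5*0.33 + 59.3*0.12 + 17*0.04 + 18*0.87 + 17.4*0.04 + 16.6*0.04 + 18.8*0.03 = 31.351 sabins.
ᾱ = 31.351 / 220.9 = 0.142.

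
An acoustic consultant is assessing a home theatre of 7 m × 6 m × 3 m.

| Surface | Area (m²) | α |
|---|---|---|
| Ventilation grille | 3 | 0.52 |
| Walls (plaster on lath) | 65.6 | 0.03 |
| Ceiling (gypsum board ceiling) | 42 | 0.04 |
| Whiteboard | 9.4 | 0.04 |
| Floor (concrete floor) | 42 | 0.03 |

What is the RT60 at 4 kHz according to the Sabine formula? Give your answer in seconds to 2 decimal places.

A = Σ Sᵢαᵢ = 3·0.52 + 65.6·0.03 + 42·0.04 + 9.4·0.04 + 42·0.03 = 6.844 sabins.
Volume V = 7 × 6 × 3 = 126 m³.
RT60 = 0.161 · V / A = 0.161 × 126 / 6.844 = 2.96 s.

2.96 s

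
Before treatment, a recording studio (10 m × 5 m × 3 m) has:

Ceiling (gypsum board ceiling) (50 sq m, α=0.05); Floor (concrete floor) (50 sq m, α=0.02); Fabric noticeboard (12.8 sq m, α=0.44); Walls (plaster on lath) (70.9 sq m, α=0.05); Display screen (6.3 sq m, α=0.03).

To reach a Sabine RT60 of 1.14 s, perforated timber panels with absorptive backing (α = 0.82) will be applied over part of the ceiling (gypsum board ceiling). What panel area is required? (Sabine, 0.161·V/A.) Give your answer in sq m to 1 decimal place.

Total absorption A₁ = 50*0.05 + 50*0.02 + 12.8*0.44 + 70.9*0.05 + 6.3*0.03
  = 2.500 + 1.000 + 5.632 + 3.545 + 0.189 = 12.866 sq m sabins.
V = 150 m³. Target absorption A₂ = 0.161 × 150 / 1.14 = 21.184 sabins.
ΔA needed = 21.184 − 12.866 = 8.318 sabins.
Net gain per sq m: Δα = 0.82 − 0.05 = 0.77.
Panel area = 8.318 / 0.77 = 10.8 sq m.

10.8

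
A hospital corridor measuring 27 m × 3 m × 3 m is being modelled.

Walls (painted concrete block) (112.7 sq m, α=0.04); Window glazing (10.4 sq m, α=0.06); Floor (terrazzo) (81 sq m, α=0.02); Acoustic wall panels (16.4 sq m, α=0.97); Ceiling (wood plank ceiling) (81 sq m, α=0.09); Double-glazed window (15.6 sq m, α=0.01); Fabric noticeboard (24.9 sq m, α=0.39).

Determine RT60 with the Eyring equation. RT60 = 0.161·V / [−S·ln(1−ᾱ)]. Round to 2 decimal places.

S = Σ Sᵢ = 342.0 sq m.
Absorption A = 112.7·0.04 + 10.4·0.06 + 81·0.02 + 16.4·0.97 + 81·0.09 + 15.6·0.01 + 24.9·0.39 = 39.817 sabins.
ᾱ = 39.817 / 342.0 = 0.1164.
−S·ln(1−ᾱ) = −342.0 × ln(1 − 0.1164) = 42.323.
V = 27 × 3 × 3 = 243 m³.
RT60 = 0.161 × 243 / 42.323 = 0.92 s.

0.92 s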